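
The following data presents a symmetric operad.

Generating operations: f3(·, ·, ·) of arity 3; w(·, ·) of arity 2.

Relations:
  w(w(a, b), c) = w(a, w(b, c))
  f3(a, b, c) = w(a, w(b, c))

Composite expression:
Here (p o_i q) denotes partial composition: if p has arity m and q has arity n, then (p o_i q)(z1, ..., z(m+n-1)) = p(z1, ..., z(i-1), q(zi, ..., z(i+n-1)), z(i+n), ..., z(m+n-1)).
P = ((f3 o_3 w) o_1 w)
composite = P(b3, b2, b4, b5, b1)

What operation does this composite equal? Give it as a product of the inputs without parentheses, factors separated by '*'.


b3 * b2 * b4 * b5 * b1


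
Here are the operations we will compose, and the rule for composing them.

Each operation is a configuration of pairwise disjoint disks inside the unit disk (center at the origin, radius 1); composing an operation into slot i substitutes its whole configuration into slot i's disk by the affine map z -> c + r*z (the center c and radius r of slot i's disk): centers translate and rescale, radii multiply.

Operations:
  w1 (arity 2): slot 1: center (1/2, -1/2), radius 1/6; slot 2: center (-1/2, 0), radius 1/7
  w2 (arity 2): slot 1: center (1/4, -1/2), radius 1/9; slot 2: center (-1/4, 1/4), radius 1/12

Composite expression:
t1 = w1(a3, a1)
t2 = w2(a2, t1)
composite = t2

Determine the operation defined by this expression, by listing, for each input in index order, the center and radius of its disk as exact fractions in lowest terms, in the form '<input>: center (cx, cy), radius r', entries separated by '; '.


a1: center (-7/24, 1/4), radius 1/84; a2: center (1/4, -1/2), radius 1/9; a3: center (-5/24, 5/24), radius 1/72

Follow each a-input down from w2: c' goes to c + r*c', radius to r*r'.
tracing a2 down its 1-map path: center (1/4, -1/2), radius 1/9
tracing a3 down its 2-map path: center (-5/24, 5/24), radius 1/72
tracing a1 down its 2-map path: center (-7/24, 1/4), radius 1/84


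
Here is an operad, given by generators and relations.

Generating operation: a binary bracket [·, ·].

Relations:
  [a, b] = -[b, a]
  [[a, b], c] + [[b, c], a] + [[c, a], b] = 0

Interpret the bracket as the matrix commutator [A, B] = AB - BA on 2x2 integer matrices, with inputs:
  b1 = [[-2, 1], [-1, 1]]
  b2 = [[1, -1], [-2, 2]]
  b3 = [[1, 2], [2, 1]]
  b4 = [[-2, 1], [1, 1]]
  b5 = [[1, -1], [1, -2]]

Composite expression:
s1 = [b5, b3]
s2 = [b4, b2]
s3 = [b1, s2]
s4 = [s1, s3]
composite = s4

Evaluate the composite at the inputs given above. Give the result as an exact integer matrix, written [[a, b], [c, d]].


[b5, b3] = [[-4, 6], [-6, 4]]
[b4, b2] = [[-1, 4], [-7, 1]]
[b1, [b4, b2]] = [[-3, -10], [-19, 3]]
[[b5, b3], [b1, [b4, b2]]] = [[-174, 116], [-116, 174]]

[[-174, 116], [-116, 174]]


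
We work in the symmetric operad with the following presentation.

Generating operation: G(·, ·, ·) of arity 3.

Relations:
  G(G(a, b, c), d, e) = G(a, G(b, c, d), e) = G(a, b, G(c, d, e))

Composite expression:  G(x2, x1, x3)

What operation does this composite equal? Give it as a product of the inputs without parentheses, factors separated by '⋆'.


x2 ⋆ x1 ⋆ x3


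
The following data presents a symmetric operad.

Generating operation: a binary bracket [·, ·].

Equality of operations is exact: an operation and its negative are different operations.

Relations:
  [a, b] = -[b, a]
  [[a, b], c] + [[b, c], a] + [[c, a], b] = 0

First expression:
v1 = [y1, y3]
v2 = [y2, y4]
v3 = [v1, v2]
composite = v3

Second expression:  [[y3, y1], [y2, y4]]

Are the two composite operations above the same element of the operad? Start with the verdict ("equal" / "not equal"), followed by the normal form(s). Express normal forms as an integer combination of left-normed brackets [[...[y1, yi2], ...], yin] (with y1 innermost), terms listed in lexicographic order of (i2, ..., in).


not equal — first [[[y1, y3], y2], y4] - [[[y1, y3], y4], y2], second -[[[y1, y3], y2], y4] + [[[y1, y3], y4], y2]

In normal form, the first expression is [[[y1, y3], y2], y4] - [[[y1, y3], y4], y2]
In normal form, the second expression is -[[[y1, y3], y2], y4] + [[[y1, y3], y4], y2]
Different reductions; not equal.


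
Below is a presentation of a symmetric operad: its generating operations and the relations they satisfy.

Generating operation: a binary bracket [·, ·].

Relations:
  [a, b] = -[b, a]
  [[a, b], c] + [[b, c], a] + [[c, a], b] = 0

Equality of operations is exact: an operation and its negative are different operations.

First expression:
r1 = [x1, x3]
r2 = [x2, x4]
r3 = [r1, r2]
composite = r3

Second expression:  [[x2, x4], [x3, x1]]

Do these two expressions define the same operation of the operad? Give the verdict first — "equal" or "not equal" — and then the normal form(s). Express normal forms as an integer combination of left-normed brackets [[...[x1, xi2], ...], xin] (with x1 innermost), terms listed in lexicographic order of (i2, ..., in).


equal; both compose to [[[x1, x3], x2], x4] - [[[x1, x3], x4], x2]

In normal form, the first expression is [[[x1, x3], x2], x4] - [[[x1, x3], x4], x2]
In normal form, the second expression is [[[x1, x3], x2], x4] - [[[x1, x3], x4], x2]
Identical normal forms: equal.


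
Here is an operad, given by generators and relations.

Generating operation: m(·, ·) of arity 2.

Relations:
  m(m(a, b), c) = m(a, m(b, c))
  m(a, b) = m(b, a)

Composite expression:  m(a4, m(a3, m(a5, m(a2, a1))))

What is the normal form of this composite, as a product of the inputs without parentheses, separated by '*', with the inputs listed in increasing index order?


a1 * a2 * a3 * a4 * a5

Any arrangement under m is one operation, so sort the a-inputs.
m(a2, a1) spells out as a2 * a1
m(a5, m(a2, a1)) spells out as a5 * a2 * a1
m(a3, m(a5, m(a2, a1))) spells out as a3 * a5 * a2 * a1
m(a4, m(a3, m(a5, m(a2, a1)))) spells out as a4 * a3 * a5 * a2 * a1
putting the inputs in ascending order: a1 * a2 * a3 * a4 * a5


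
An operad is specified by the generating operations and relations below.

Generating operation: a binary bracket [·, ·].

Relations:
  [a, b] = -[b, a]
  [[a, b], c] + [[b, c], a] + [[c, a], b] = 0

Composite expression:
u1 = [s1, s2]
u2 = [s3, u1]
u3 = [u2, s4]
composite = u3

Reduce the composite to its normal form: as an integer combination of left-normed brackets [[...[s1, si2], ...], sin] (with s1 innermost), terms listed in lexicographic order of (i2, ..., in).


-[[[s1, s2], s3], s4]

Antisymmetry and Jacobi reduce to s1-anchored left-normed brackets.
Composite bracket: [[s3, [s1, s2]], s4]
Full expansion: 8 signed words from ab - ba (2^3 = 8).
The s1-initial words carry the normal form:
  sign of s1s2s3s4 is -1, so it contributes -[[[s1, s2], s3], s4]


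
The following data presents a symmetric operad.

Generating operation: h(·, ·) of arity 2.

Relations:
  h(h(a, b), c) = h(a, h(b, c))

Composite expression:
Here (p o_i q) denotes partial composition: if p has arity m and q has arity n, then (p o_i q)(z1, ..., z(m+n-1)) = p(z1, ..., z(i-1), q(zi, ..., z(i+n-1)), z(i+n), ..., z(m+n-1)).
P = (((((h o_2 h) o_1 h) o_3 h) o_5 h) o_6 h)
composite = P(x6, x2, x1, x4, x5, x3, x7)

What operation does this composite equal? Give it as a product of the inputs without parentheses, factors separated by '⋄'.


x6 ⋄ x2 ⋄ x1 ⋄ x4 ⋄ x5 ⋄ x3 ⋄ x7

The h-tree's shape is irrelevant; the x-reading-order decides.
h(x6, x2) unparenthesizes to x6 ⋄ x2
h(x1, x4) unparenthesizes to x1 ⋄ x4
h(x3, x7) unparenthesizes to x3 ⋄ x7
h(x5, h(x3, x7)) unparenthesizes to x5 ⋄ x3 ⋄ x7
h(h(x1, x4), h(x5, h(x3, x7))) unparenthesizes to x1 ⋄ x4 ⋄ x5 ⋄ x3 ⋄ x7
h(h(x6, x2), h(h(x1, x4), h(x5, h(x3, x7)))) unparenthesizes to x6 ⋄ x2 ⋄ x1 ⋄ x4 ⋄ x5 ⋄ x3 ⋄ x7


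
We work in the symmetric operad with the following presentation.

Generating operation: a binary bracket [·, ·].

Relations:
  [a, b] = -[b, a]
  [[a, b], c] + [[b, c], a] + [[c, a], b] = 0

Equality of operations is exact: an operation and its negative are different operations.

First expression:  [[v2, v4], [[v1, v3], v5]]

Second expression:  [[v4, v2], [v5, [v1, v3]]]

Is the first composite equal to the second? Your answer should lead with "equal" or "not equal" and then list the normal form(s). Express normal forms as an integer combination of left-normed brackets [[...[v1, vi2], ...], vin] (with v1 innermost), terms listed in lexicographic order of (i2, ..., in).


Normal form of the first expression: -[[[[v1, v3], v5], v2], v4] + [[[[v1, v3], v5], v4], v2]
Normal form of the second expression: -[[[[v1, v3], v5], v2], v4] + [[[[v1, v3], v5], v4], v2]
One common form — equal.

equal: each reduces to -[[[[v1, v3], v5], v2], v4] + [[[[v1, v3], v5], v4], v2]


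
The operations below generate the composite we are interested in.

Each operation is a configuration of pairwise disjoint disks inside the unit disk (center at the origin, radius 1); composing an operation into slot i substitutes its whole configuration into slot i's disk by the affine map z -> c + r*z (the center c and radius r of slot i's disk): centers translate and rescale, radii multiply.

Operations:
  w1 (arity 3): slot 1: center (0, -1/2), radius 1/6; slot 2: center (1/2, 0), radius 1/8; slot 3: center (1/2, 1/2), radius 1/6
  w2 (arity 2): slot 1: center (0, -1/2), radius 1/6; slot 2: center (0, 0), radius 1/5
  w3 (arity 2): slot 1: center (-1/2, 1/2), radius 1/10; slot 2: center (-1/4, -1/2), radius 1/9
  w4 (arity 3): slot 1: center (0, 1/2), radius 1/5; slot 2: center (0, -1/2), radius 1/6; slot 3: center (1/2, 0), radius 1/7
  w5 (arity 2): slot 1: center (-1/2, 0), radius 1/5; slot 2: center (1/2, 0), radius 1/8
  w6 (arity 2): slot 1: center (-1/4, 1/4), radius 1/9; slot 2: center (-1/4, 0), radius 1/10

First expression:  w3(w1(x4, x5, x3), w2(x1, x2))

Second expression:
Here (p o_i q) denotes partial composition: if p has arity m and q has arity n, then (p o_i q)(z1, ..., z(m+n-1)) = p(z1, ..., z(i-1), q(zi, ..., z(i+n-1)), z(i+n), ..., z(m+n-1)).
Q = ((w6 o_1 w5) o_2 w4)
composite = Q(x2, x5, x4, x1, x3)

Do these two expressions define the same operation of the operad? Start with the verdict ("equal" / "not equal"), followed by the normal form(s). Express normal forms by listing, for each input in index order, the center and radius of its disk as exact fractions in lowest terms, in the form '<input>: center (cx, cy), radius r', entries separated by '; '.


Reducing the first expression gives x1: center (-1/4, -5/9), radius 1/54; x2: center (-1/4, -1/2), radius 1/45; x3: center (-9/20, 11/20), radius 1/60; x4: center (-1/2, 9/20), radius 1/60; x5: center (-9/20, 1/2), radius 1/80
Reducing the second expression gives x1: center (-3/16, 1/4), radius 1/504; x2: center (-11/36, 1/4), radius 1/45; x3: center (-1/4, 0), radius 1/10; x4: center (-7/36, 35/144), radius 1/432; x5: center (-7/36, 37/144), radius 1/360
Distinct normal forms: not equal.

not equal; the first gives x1: center (-1/4, -5/9), radius 1/54; x2: center (-1/4, -1/2), radius 1/45; x3: center (-9/20, 11/20), radius 1/60; x4: center (-1/2, 9/20), radius 1/60; x5: center (-9/20, 1/2), radius 1/80 and the second x1: center (-3/16, 1/4), radius 1/504; x2: center (-11/36, 1/4), radius 1/45; x3: center (-1/4, 0), radius 1/10; x4: center (-7/36, 35/144), radius 1/432; x5: center (-7/36, 37/144), radius 1/360


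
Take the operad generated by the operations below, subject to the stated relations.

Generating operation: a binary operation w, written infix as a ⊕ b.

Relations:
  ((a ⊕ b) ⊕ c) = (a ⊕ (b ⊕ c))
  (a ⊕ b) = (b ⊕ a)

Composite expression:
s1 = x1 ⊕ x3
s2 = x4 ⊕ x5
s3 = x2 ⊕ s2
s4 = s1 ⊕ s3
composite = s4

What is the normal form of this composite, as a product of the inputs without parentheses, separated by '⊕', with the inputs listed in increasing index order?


x1 ⊕ x2 ⊕ x3 ⊕ x4 ⊕ x5

Any arrangement under w is one operation, so sort the x-inputs.
(x1 ⊕ x3) flattens to x1 ⊕ x3
(x4 ⊕ x5) flattens to x4 ⊕ x5
(x2 ⊕ (x4 ⊕ x5)) flattens to x2 ⊕ x4 ⊕ x5
((x1 ⊕ x3) ⊕ (x2 ⊕ (x4 ⊕ x5))) flattens to x1 ⊕ x3 ⊕ x2 ⊕ x4 ⊕ x5
sorting the factors by input index: x1 ⊕ x2 ⊕ x3 ⊕ x4 ⊕ x5


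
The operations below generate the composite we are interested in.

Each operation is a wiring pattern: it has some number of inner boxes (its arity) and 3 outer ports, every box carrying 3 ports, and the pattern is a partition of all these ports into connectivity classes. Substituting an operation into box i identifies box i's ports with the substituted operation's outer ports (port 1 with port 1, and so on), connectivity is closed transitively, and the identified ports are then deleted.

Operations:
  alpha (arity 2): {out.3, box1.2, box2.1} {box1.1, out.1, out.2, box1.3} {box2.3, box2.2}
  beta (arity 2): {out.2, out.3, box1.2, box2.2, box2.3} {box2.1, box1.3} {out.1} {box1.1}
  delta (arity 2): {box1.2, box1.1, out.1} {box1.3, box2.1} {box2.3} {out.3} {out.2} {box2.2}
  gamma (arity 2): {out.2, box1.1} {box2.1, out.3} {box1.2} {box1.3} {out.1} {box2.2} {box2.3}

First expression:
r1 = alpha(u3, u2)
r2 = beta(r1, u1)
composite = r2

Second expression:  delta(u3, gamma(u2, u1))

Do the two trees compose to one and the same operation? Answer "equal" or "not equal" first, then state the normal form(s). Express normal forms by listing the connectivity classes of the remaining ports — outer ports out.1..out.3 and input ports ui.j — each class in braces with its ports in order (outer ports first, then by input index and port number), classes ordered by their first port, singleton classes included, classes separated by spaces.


Reducing the first expression gives {out.1} {out.2, out.3, u1.2, u1.3, u3.1, u3.3} {u1.1, u2.1, u3.2} {u2.2, u2.3}
Reducing the second expression gives {out.1, u3.1, u3.2} {out.2} {out.3} {u1.1} {u1.2} {u1.3} {u2.1} {u2.2} {u2.3} {u3.3}
They disagree, so not equal.

not equal: they reduce to {out.1} {out.2, out.3, u1.2, u1.3, u3.1, u3.3} {u1.1, u2.1, u3.2} {u2.2, u2.3} and {out.1, u3.1, u3.2} {out.2} {out.3} {u1.1} {u1.2} {u1.3} {u2.1} {u2.2} {u2.3} {u3.3}


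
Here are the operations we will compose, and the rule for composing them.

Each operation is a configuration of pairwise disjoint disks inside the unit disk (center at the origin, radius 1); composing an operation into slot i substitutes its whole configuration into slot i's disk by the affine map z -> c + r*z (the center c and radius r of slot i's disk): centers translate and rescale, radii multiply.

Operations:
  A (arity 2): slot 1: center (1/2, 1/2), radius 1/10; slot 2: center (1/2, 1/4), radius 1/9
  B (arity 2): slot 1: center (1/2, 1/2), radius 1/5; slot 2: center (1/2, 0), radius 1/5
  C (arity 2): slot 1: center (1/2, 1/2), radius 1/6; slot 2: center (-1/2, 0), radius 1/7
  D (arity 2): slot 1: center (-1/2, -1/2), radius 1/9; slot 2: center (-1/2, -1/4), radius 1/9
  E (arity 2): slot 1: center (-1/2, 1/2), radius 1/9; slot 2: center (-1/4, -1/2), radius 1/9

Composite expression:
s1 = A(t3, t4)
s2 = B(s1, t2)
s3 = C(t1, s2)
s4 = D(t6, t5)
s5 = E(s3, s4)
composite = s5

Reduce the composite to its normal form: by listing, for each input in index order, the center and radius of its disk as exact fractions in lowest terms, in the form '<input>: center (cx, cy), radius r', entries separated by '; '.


Below E, radii multiply path by path; the t-disk centers shift.
t1: after 2 affine steps, its disk has center (-4/9, 5/9), radius 1/54
t3: after 4 affine steps, its disk has center (-172/315, 107/210), radius 1/3150
t4: after 4 affine steps, its disk has center (-172/315, 641/1260), radius 1/2835
t2: after 3 affine steps, its disk has center (-23/42, 1/2), radius 1/315
t6: after 2 affine steps, its disk has center (-11/36, -5/9), radius 1/81
t5: after 2 affine steps, its disk has center (-11/36, -19/36), radius 1/81

t1: center (-4/9, 5/9), radius 1/54; t2: center (-23/42, 1/2), radius 1/315; t3: center (-172/315, 107/210), radius 1/3150; t4: center (-172/315, 641/1260), radius 1/2835; t5: center (-11/36, -19/36), radius 1/81; t6: center (-11/36, -5/9), radius 1/81


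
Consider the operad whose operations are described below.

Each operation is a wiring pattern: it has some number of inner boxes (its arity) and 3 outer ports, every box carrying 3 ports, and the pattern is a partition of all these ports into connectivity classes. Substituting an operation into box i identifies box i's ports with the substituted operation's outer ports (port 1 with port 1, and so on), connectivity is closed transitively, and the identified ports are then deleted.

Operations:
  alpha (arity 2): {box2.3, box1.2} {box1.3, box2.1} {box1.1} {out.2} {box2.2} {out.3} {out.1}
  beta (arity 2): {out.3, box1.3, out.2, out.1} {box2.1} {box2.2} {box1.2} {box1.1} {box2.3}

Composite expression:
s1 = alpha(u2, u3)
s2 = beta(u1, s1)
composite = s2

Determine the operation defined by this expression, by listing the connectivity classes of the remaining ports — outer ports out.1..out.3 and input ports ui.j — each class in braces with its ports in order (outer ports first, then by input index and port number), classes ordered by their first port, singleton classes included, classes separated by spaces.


{out.1, out.2, out.3, u1.3} {u1.1} {u1.2} {u2.1} {u2.2, u3.3} {u2.3, u3.1} {u3.2}

After gluing at beta, chains via deleted ports link the u-ports.
stage alpha: inputs (u2, u3), connectivity {out.1} {out.2} {out.3} {u2.1} {u2.2, u3.3} {u2.3, u3.1} {u3.2}, out.j its boundary
stage beta: inputs (u1, u2, u3), connectivity {out.1, out.2, out.3, u1.3} {u1.1} {u1.2} {u2.1} {u2.2, u3.3} {u2.3, u3.1} {u3.2}, out.j its boundary


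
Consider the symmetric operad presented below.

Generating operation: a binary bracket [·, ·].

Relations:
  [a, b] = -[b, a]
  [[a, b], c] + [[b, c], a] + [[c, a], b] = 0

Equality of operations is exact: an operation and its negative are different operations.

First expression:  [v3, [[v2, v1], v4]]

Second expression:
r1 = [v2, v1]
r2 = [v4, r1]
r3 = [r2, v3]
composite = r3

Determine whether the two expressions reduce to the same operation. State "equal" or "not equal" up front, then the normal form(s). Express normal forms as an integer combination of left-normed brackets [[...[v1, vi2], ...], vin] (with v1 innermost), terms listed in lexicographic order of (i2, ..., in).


In normal form, the first expression is [[[v1, v2], v4], v3]
In normal form, the second expression is [[[v1, v2], v4], v3]
The normal forms match — equal.

equal: each reduces to [[[v1, v2], v4], v3]


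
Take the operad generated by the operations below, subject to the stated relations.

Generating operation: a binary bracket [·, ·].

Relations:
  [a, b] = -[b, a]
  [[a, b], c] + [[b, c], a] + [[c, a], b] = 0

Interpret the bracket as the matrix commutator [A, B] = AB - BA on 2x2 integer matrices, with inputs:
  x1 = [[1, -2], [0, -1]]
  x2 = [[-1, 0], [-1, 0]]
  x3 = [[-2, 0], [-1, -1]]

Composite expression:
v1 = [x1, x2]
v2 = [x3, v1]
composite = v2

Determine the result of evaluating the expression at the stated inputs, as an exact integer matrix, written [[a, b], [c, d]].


[[-2, 2], [-2, 2]]

[x1, x2] = [[2, -2], [2, -2]]
[x3, [x1, x2]] = [[-2, 2], [-2, 2]]


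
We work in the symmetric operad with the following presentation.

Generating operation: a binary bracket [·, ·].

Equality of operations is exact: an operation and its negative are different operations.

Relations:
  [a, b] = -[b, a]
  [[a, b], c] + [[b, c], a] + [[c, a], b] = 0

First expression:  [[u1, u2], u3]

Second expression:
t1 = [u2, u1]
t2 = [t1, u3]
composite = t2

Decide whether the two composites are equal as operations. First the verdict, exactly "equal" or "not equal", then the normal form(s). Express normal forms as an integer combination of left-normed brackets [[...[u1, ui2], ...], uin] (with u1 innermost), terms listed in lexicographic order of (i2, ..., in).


The first expression, normalized: [[u1, u2], u3]
The second expression, normalized: -[[u1, u2], u3]
The normal forms differ: not equal.

not equal; first: [[u1, u2], u3]; second: -[[u1, u2], u3]


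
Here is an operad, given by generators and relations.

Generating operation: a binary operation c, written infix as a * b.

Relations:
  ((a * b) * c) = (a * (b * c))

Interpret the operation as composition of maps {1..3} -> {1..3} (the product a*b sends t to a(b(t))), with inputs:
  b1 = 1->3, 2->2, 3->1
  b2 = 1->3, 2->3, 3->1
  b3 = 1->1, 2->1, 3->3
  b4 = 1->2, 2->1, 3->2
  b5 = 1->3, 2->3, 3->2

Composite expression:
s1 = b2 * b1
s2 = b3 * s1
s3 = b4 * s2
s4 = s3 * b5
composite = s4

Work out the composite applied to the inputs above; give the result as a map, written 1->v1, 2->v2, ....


1->2, 2->2, 3->2

(b2 * b1) = 1->1, 2->3, 3->3
(b3 * (b2 * b1)) = 1->1, 2->3, 3->3
(b4 * (b3 * (b2 * b1))) = 1->2, 2->2, 3->2
((b4 * (b3 * (b2 * b1))) * b5) = 1->2, 2->2, 3->2


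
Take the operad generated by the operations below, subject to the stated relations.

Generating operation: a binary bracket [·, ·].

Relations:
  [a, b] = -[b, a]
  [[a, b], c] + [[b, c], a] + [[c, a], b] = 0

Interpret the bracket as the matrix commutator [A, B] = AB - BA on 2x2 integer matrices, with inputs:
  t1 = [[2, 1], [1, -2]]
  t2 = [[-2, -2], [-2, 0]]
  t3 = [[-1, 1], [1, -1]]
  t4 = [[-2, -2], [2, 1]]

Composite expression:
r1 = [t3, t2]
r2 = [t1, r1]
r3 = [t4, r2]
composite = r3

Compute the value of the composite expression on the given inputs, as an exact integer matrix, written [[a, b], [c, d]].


[[-32, -40], [8, 32]]

[t3, t2] = [[0, 2], [-2, 0]]
[t1, [t3, t2]] = [[-4, 8], [8, 4]]
[t4, [t1, [t3, t2]]] = [[-32, -40], [8, 32]]


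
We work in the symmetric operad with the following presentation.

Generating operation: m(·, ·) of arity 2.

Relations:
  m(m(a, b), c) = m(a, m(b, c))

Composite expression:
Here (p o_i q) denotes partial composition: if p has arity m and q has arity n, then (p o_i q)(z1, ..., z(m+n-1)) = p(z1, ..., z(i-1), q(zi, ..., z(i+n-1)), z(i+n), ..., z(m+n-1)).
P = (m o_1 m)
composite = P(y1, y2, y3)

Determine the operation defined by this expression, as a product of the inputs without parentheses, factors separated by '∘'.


y1 ∘ y2 ∘ y3

Associativity of m dissolves the nesting; only the y-input order survives.
m(y1, y2) linearizes to y1 ∘ y2
m(m(y1, y2), y3) linearizes to y1 ∘ y2 ∘ y3


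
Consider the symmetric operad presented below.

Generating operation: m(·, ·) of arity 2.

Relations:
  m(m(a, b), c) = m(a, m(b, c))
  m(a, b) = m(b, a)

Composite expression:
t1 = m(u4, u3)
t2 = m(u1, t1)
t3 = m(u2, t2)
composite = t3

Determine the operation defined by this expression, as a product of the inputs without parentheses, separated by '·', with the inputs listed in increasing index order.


u1 · u2 · u3 · u4

With m associative and commutative, the u-input set is all that matters.
m(u4, u3) spells out as u4 · u3
m(u1, m(u4, u3)) spells out as u1 · u4 · u3
m(u2, m(u1, m(u4, u3))) spells out as u2 · u1 · u4 · u3
commutativity sorts the factors: u1 · u2 · u3 · u4


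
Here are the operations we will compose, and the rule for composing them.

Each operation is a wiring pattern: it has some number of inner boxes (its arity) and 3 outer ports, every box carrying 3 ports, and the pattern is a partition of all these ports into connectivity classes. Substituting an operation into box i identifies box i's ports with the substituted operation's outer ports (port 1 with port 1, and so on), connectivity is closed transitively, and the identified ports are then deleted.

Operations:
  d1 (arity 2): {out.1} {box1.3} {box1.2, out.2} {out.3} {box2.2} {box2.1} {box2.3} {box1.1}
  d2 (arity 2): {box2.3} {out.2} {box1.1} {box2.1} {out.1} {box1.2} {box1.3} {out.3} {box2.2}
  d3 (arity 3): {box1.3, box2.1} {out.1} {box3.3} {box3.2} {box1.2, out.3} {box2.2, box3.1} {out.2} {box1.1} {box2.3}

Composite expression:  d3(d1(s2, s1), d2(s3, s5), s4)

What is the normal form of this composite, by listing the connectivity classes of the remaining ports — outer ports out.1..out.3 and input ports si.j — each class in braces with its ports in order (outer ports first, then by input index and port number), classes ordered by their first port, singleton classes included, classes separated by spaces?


{out.1} {out.2} {out.3, s2.2} {s1.1} {s1.2} {s1.3} {s2.1} {s2.3} {s3.1} {s3.2} {s3.3} {s4.1} {s4.2} {s4.3} {s5.1} {s5.2} {s5.3}

Two ports join when wires chain via d3-identified ports.
composing d1 on (s2, s1), with out.j its own outer ports: {out.1} {out.2, s2.2} {out.3} {s1.1} {s1.2} {s1.3} {s2.1} {s2.3}
composing d2 on (s3, s5), with out.j its own outer ports: {out.1} {out.2} {out.3} {s3.1} {s3.2} {s3.3} {s5.1} {s5.2} {s5.3}
composing d3 on (s2, s1, s3, s5, s4), with out.j its own outer ports: {out.1} {out.2} {out.3, s2.2} {s1.1} {s1.2} {s1.3} {s2.1} {s2.3} {s3.1} {s3.2} {s3.3} {s4.1} {s4.2} {s4.3} {s5.1} {s5.2} {s5.3}


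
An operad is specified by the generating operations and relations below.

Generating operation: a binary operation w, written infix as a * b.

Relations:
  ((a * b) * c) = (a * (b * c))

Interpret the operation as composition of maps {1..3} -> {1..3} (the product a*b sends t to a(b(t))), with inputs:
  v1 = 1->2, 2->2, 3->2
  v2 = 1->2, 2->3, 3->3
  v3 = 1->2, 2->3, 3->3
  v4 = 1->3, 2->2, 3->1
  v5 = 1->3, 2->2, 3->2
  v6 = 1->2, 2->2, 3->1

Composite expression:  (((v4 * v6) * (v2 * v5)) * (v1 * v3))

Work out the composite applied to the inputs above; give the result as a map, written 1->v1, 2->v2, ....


1->3, 2->3, 3->3

(v4 * v6) = 1->2, 2->2, 3->3
(v2 * v5) = 1->3, 2->3, 3->3
((v4 * v6) * (v2 * v5)) = 1->3, 2->3, 3->3
(v1 * v3) = 1->2, 2->2, 3->2
(((v4 * v6) * (v2 * v5)) * (v1 * v3)) = 1->3, 2->3, 3->3


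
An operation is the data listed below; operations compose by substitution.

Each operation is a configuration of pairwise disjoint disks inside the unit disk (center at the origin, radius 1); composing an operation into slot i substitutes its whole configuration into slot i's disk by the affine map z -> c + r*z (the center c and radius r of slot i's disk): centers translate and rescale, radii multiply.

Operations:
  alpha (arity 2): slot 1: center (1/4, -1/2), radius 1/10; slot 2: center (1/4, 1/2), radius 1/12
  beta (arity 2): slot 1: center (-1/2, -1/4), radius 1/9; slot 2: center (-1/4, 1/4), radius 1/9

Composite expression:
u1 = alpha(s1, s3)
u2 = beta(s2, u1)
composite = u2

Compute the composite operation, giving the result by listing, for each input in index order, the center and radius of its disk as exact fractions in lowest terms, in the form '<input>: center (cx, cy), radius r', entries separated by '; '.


s1: center (-2/9, 7/36), radius 1/90; s2: center (-1/2, -1/4), radius 1/9; s3: center (-2/9, 11/36), radius 1/108

Nesting under beta composes maps z -> c + r*z down each s-path.
s2: after 1 affine step, its disk has center (-1/2, -1/4), radius 1/9
s1: after 2 affine steps, its disk has center (-2/9, 7/36), radius 1/90
s3: after 2 affine steps, its disk has center (-2/9, 11/36), radius 1/108


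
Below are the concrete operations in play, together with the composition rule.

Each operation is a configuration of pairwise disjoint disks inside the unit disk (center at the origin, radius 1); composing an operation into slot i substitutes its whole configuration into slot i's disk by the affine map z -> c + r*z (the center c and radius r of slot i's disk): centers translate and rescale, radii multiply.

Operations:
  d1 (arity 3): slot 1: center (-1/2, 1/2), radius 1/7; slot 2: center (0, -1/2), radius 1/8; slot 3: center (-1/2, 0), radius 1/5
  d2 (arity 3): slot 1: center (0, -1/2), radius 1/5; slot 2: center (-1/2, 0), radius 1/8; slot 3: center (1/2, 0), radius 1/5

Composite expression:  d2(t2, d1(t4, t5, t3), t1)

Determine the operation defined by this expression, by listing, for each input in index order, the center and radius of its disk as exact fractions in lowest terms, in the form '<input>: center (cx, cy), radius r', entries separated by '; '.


Each t-disk chains the slot maps above it in d2; radii multiply.
input t2: composing its 1 substitution step yields center (0, -1/2), radius 1/5
input t4: composing its 2 substitution steps yields center (-9/16, 1/16), radius 1/56
input t5: composing its 2 substitution steps yields center (-1/2, -1/16), radius 1/64
input t3: composing its 2 substitution steps yields center (-9/16, 0), radius 1/40
input t1: composing its 1 substitution step yields center (1/2, 0), radius 1/5

t1: center (1/2, 0), radius 1/5; t2: center (0, -1/2), radius 1/5; t3: center (-9/16, 0), radius 1/40; t4: center (-9/16, 1/16), radius 1/56; t5: center (-1/2, -1/16), radius 1/64


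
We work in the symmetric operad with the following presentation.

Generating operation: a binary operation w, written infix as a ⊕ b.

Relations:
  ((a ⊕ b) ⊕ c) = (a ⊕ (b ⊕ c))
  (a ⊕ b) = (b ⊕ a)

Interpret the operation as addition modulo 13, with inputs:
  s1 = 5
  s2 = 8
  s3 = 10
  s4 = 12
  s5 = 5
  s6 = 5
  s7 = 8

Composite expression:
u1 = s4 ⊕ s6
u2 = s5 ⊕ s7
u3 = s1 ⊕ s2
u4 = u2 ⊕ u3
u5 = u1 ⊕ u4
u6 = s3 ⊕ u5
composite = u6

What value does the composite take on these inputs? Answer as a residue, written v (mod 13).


(s4 ⊕ s6) = 4
(s5 ⊕ s7) = 0
(s1 ⊕ s2) = 0
((s5 ⊕ s7) ⊕ (s1 ⊕ s2)) = 0
((s4 ⊕ s6) ⊕ ((s5 ⊕ s7) ⊕ (s1 ⊕ s2))) = 4
(s3 ⊕ ((s4 ⊕ s6) ⊕ ((s5 ⊕ s7) ⊕ (s1 ⊕ s2)))) = 1

1 (mod 13)


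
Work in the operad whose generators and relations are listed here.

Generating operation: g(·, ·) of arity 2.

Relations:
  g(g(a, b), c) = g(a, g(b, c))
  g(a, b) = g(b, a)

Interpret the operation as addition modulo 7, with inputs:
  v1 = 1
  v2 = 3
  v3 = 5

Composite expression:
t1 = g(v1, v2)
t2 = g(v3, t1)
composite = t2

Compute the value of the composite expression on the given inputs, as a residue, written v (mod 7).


2 (mod 7)

g(v1, v2) = 4
g(v3, g(v1, v2)) = 2


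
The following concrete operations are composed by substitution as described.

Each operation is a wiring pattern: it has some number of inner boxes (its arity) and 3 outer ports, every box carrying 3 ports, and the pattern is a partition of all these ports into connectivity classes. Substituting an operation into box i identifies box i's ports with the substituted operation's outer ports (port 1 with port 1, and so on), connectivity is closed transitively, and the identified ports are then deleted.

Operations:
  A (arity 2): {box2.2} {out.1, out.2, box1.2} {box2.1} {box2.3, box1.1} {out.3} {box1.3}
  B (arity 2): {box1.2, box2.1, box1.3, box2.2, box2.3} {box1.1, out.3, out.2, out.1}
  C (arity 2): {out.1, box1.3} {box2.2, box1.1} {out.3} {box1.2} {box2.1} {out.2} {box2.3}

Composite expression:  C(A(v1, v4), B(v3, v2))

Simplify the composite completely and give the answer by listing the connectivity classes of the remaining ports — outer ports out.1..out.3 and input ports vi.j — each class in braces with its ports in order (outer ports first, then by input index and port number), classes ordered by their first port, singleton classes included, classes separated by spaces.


{out.1} {out.2} {out.3} {v1.1, v4.3} {v1.2, v3.1} {v1.3} {v2.1, v2.2, v2.3, v3.2, v3.3} {v4.1} {v4.2}

After gluing at C, chains via deleted ports link the v-ports.
stage A: inputs (v1, v4), connectivity {out.1, out.2, v1.2} {out.3} {v1.1, v4.3} {v1.3} {v4.1} {v4.2}, out.j its boundary
stage B: inputs (v3, v2), connectivity {out.1, out.2, out.3, v3.1} {v2.1, v2.2, v2.3, v3.2, v3.3}, out.j its boundary
stage C: inputs (v1, v4, v3, v2), connectivity {out.1} {out.2} {out.3} {v1.1, v4.3} {v1.2, v3.1} {v1.3} {v2.1, v2.2, v2.3, v3.2, v3.3} {v4.1} {v4.2}, out.j its boundary


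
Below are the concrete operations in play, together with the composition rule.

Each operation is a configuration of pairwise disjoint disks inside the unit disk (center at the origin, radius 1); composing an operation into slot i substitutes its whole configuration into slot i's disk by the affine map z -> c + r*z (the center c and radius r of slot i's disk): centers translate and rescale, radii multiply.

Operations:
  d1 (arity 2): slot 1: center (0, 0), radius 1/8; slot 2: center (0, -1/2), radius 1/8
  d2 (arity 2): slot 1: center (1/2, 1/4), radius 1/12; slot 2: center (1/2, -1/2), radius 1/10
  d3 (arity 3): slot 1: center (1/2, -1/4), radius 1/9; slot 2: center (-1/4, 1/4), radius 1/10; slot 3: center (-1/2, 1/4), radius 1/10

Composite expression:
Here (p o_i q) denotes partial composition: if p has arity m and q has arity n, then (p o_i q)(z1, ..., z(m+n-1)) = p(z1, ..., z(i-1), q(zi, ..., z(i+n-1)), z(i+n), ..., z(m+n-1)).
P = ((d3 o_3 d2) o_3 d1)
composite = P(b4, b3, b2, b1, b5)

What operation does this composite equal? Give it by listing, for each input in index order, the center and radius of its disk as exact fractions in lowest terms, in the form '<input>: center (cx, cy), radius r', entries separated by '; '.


b1: center (-9/20, 13/48), radius 1/960; b2: center (-9/20, 11/40), radius 1/960; b3: center (-1/4, 1/4), radius 1/10; b4: center (1/2, -1/4), radius 1/9; b5: center (-9/20, 1/5), radius 1/100

Only the slot chain above each b matters under d3; compose those maps.
input b4: applying the 1 nested substitution gives center (1/2, -1/4), radius 1/9
input b3: applying the 1 nested substitution gives center (-1/4, 1/4), radius 1/10
input b2: applying the 3 nested substitutions gives center (-9/20, 11/40), radius 1/960
input b1: applying the 3 nested substitutions gives center (-9/20, 13/48), radius 1/960
input b5: applying the 2 nested substitutions gives center (-9/20, 1/5), radius 1/100


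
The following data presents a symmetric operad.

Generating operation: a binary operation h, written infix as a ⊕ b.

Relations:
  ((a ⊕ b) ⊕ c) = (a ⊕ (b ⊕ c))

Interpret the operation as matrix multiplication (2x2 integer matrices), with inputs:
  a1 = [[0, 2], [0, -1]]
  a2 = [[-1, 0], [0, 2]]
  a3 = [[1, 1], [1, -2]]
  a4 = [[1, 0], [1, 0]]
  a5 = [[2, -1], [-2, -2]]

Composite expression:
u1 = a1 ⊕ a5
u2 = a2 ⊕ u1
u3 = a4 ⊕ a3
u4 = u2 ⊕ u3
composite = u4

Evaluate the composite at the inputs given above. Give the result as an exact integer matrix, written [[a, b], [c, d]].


[[8, 8], [8, 8]]

(a1 ⊕ a5) = [[-4, -4], [2, 2]]
(a2 ⊕ (a1 ⊕ a5)) = [[4, 4], [4, 4]]
(a4 ⊕ a3) = [[1, 1], [1, 1]]
((a2 ⊕ (a1 ⊕ a5)) ⊕ (a4 ⊕ a3)) = [[8, 8], [8, 8]]


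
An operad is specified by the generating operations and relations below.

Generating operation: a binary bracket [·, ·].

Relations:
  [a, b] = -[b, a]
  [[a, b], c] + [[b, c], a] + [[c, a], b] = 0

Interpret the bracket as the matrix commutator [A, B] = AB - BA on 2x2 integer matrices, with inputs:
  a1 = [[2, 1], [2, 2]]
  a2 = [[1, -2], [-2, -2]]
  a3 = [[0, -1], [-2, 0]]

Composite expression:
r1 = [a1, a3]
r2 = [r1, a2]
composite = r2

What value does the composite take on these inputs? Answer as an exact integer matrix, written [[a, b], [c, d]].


[[0, 0], [0, 0]]

[a1, a3] = [[0, 0], [0, 0]]
[[a1, a3], a2] = [[0, 0], [0, 0]]


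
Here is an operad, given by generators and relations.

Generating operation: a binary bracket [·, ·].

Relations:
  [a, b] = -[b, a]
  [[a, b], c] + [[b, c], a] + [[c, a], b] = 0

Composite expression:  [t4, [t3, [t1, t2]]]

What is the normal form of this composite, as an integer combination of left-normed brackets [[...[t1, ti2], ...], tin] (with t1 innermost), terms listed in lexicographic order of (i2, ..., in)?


Skip Jacobi rewriting: expand, keep t1-initial words, read off terms.
Composite bracket: [t4, [t3, [t1, t2]]]
Expanding via [a, b] = ab - ba: 8 signed words (2^3 = 8).
Collect the words opening with t1:
  t1t2t3t4 (sign +1) contributes +[[[t1, t2], t3], t4]

[[[t1, t2], t3], t4]


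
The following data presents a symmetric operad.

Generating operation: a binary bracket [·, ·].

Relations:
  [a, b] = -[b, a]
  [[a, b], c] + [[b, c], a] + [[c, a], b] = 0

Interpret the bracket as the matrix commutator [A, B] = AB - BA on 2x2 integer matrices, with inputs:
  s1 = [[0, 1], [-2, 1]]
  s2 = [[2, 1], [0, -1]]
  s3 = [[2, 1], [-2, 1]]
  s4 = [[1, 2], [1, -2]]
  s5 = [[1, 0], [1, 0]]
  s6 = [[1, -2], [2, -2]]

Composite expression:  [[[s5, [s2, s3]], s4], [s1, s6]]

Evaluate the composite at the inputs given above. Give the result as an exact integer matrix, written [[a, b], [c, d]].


[[30, -100], [280, -30]]


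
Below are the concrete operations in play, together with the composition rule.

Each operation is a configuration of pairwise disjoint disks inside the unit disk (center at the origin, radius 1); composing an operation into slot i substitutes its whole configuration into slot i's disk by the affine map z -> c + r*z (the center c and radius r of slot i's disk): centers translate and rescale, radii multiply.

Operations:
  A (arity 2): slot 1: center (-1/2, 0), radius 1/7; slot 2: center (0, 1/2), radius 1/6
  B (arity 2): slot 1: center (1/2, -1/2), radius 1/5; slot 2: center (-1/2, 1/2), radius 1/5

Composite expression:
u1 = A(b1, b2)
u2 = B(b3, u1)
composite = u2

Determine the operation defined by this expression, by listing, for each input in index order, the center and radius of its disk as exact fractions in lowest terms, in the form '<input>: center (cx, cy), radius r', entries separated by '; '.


Affine substitution under B: radii multiply and b-centers shift.
input b3: composing its 1 substitution step yields center (1/2, -1/2), radius 1/5
input b1: composing its 2 substitution steps yields center (-3/5, 1/2), radius 1/35
input b2: composing its 2 substitution steps yields center (-1/2, 3/5), radius 1/30

b1: center (-3/5, 1/2), radius 1/35; b2: center (-1/2, 3/5), radius 1/30; b3: center (1/2, -1/2), radius 1/5


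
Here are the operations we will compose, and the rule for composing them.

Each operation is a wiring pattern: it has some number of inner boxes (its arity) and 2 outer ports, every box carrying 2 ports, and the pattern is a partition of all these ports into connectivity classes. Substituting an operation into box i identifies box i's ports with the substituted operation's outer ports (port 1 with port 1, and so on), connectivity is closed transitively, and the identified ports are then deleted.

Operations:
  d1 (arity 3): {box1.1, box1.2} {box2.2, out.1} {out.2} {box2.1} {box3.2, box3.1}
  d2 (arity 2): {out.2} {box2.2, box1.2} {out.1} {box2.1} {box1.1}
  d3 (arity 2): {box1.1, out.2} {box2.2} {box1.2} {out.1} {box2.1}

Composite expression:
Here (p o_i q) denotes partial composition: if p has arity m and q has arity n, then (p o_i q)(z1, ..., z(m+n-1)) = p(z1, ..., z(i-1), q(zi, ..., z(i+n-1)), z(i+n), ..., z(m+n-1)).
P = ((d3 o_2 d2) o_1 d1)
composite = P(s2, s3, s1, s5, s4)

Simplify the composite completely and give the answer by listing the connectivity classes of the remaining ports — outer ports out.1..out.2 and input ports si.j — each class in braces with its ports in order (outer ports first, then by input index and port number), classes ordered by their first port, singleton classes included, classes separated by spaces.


{out.1} {out.2, s3.2} {s1.1, s1.2} {s2.1, s2.2} {s3.1} {s4.1} {s4.2, s5.2} {s5.1}

Connectivity passes through glued d3-boundaries; trace each wire chain.
stage d1: inputs (s2, s3, s1), connectivity {out.1, s3.2} {out.2} {s1.1, s1.2} {s2.1, s2.2} {s3.1}, out.j its boundary
stage d2: inputs (s5, s4), connectivity {out.1} {out.2} {s4.1} {s4.2, s5.2} {s5.1}, out.j its boundary
stage d3: inputs (s2, s3, s1, s5, s4), connectivity {out.1} {out.2, s3.2} {s1.1, s1.2} {s2.1, s2.2} {s3.1} {s4.1} {s4.2, s5.2} {s5.1}, out.j its boundary


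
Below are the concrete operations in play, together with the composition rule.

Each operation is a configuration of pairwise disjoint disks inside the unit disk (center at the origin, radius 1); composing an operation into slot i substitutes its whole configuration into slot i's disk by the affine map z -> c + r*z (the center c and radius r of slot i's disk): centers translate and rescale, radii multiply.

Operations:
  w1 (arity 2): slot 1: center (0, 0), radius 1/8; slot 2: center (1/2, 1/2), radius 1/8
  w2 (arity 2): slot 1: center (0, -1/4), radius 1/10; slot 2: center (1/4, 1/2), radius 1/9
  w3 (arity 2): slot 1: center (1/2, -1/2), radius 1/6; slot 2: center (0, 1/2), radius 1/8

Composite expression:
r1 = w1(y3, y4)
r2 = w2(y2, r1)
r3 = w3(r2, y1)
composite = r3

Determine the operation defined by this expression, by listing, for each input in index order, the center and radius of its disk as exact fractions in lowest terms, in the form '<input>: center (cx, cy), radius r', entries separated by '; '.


y1: center (0, 1/2), radius 1/8; y2: center (1/2, -13/24), radius 1/60; y3: center (13/24, -5/12), radius 1/432; y4: center (119/216, -11/27), radius 1/432

Follow each y-input down from w3: c' goes to c + r*c', radius to r*r'.
tracing y2 down its 2-map path: center (1/2, -13/24), radius 1/60
tracing y3 down its 3-map path: center (13/24, -5/12), radius 1/432
tracing y4 down its 3-map path: center (119/216, -11/27), radius 1/432
tracing y1 down its 1-map path: center (0, 1/2), radius 1/8
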